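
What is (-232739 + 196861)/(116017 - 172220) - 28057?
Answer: -1576851693/56203 ≈ -28056.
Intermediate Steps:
(-232739 + 196861)/(116017 - 172220) - 28057 = -35878/(-56203) - 28057 = -35878*(-1/56203) - 28057 = 35878/56203 - 28057 = -1576851693/56203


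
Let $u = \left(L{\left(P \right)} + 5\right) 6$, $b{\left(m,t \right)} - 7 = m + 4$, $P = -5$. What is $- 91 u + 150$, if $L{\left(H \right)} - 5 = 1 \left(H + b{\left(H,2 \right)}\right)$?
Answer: $-5856$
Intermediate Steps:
$b{\left(m,t \right)} = 11 + m$ ($b{\left(m,t \right)} = 7 + \left(m + 4\right) = 7 + \left(4 + m\right) = 11 + m$)
$L{\left(H \right)} = 16 + 2 H$ ($L{\left(H \right)} = 5 + 1 \left(H + \left(11 + H\right)\right) = 5 + 1 \left(11 + 2 H\right) = 5 + \left(11 + 2 H\right) = 16 + 2 H$)
$u = 66$ ($u = \left(\left(16 + 2 \left(-5\right)\right) + 5\right) 6 = \left(\left(16 - 10\right) + 5\right) 6 = \left(6 + 5\right) 6 = 11 \cdot 6 = 66$)
$- 91 u + 150 = \left(-91\right) 66 + 150 = -6006 + 150 = -5856$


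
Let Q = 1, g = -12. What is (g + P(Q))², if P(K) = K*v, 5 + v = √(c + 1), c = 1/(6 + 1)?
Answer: 2031/7 - 68*√14/7 ≈ 253.80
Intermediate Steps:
c = ⅐ (c = 1/7 = ⅐ ≈ 0.14286)
v = -5 + 2*√14/7 (v = -5 + √(⅐ + 1) = -5 + √(8/7) = -5 + 2*√14/7 ≈ -3.9310)
P(K) = K*(-5 + 2*√14/7)
(g + P(Q))² = (-12 + (⅐)*1*(-35 + 2*√14))² = (-12 + (-5 + 2*√14/7))² = (-17 + 2*√14/7)²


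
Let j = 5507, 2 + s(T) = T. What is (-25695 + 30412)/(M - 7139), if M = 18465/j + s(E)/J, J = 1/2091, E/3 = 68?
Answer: 25976519/2286761666 ≈ 0.011360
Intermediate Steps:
E = 204 (E = 3*68 = 204)
s(T) = -2 + T
J = 1/2091 ≈ 0.00047824
M = 2326076139/5507 (M = 18465/5507 + (-2 + 204)/(1/2091) = 18465*(1/5507) + 202*2091 = 18465/5507 + 422382 = 2326076139/5507 ≈ 4.2239e+5)
(-25695 + 30412)/(M - 7139) = (-25695 + 30412)/(2326076139/5507 - 7139) = 4717/(2286761666/5507) = 4717*(5507/2286761666) = 25976519/2286761666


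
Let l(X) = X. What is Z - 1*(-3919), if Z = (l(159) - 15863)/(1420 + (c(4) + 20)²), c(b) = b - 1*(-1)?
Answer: 7998651/2045 ≈ 3911.3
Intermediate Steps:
c(b) = 1 + b (c(b) = b + 1 = 1 + b)
Z = -15704/2045 (Z = (159 - 15863)/(1420 + ((1 + 4) + 20)²) = -15704/(1420 + (5 + 20)²) = -15704/(1420 + 25²) = -15704/(1420 + 625) = -15704/2045 ≈ -7.6792)
Z - 1*(-3919) = -15704/2045 - 1*(-3919) = -15704/2045 + 3919 = 7998651/2045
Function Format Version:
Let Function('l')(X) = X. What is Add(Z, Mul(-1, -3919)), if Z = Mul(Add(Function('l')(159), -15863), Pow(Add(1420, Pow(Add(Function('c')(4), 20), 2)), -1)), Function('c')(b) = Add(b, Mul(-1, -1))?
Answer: Rational(7998651, 2045) ≈ 3911.3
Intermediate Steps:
Function('c')(b) = Add(1, b) (Function('c')(b) = Add(b, 1) = Add(1, b))
Z = Rational(-15704, 2045) (Z = Mul(Add(159, -15863), Pow(Add(1420, Pow(Add(Add(1, 4), 20), 2)), -1)) = Mul(-15704, Pow(Add(1420, Pow(Add(5, 20), 2)), -1)) = Mul(-15704, Pow(Add(1420, Pow(25, 2)), -1)) = Mul(-15704, Pow(Add(1420, 625), -1)) = Mul(-15704, Pow(2045, -1)) = Mul(-15704, Rational(1, 2045)) = Rational(-15704, 2045) ≈ -7.6792)
Add(Z, Mul(-1, -3919)) = Add(Rational(-15704, 2045), Mul(-1, -3919)) = Add(Rational(-15704, 2045), 3919) = Rational(7998651, 2045)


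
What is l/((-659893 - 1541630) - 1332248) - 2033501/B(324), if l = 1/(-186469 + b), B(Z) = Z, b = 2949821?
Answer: -4964311341677573179/790969305991752 ≈ -6276.2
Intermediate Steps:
l = 1/2763352 (l = 1/(-186469 + 2949821) = 1/2763352 ≈ 3.6188e-7)
l/((-659893 - 1541630) - 1332248) - 2033501/B(324) = 1/(2763352*((-659893 - 1541630) - 1332248)) - 2033501/324 = 1/(2763352*(-2201523 - 1332248)) - 2033501*1/324 = (1/2763352)/(-3533771) - 2033501/324 = (1/2763352)*(-1/3533771) - 2033501/324 = -1/9765053160392 - 2033501/324 = -4964311341677573179/790969305991752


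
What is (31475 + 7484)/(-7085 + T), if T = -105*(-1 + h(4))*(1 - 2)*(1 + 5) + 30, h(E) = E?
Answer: -38959/5165 ≈ -7.5429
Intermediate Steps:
T = 1920 (T = -105*(-1 + 4)*(1 - 2)*(1 + 5) + 30 = -315*(-1*6) + 30 = -315*(-6) + 30 = -105*(-18) + 30 = 1890 + 30 = 1920)
(31475 + 7484)/(-7085 + T) = (31475 + 7484)/(-7085 + 1920) = 38959/(-5165) = 38959*(-1/5165) = -38959/5165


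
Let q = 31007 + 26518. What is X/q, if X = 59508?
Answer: 19836/19175 ≈ 1.0345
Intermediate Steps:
q = 57525
X/q = 59508/57525 = 59508*(1/57525) = 19836/19175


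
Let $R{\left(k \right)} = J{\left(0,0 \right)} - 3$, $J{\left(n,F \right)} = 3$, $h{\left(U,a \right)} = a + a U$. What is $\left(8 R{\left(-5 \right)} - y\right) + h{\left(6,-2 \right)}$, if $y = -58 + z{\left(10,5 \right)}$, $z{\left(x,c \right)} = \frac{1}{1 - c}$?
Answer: $\frac{177}{4} \approx 44.25$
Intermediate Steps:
$h{\left(U,a \right)} = a + U a$
$R{\left(k \right)} = 0$ ($R{\left(k \right)} = 3 - 3 = 0$)
$y = - \frac{233}{4}$ ($y = -58 - \frac{1}{-1 + 5} = -58 - \frac{1}{4} = - \frac{233}{4} \approx -58.25$)
$\left(8 R{\left(-5 \right)} - y\right) + h{\left(6,-2 \right)} = \left(8 \cdot 0 - - \frac{233}{4}\right) - 2 \left(1 + 6\right) = \left(0 + \frac{233}{4}\right) - 14 = \frac{233}{4} - 14 = \frac{177}{4}$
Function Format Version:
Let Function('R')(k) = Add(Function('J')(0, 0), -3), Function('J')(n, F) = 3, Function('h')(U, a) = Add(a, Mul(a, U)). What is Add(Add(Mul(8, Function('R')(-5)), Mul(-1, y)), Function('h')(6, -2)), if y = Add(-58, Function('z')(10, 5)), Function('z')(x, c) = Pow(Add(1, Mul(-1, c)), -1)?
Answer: Rational(177, 4) ≈ 44.250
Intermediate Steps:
Function('h')(U, a) = Add(a, Mul(U, a))
Function('R')(k) = 0 (Function('R')(k) = Add(3, -3) = 0)
y = Rational(-233, 4) (y = Add(-58, Mul(-1, Pow(Add(-1, 5), -1))) = Add(-58, Mul(-1, Pow(4, -1))) = Add(-58, Mul(-1, Rational(1, 4))) = Add(-58, Rational(-1, 4)) = Rational(-233, 4) ≈ -58.250)
Add(Add(Mul(8, Function('R')(-5)), Mul(-1, y)), Function('h')(6, -2)) = Add(Add(Mul(8, 0), Mul(-1, Rational(-233, 4))), Mul(-2, Add(1, 6))) = Add(Add(0, Rational(233, 4)), Mul(-2, 7)) = Add(Rational(233, 4), -14) = Rational(177, 4)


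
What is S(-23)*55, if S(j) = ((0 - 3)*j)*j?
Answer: -87285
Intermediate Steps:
S(j) = -3*j**2 (S(j) = (-3*j)*j = -3*j**2)
S(-23)*55 = -3*(-23)**2*55 = -3*529*55 = -1587*55 = -87285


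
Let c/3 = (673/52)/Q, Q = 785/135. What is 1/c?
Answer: 8164/54513 ≈ 0.14976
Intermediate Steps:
Q = 157/27 (Q = 785*(1/135) = 157/27 ≈ 5.8148)
c = 54513/8164 (c = 3*((673/52)/(157/27)) = 3*((673*(1/52))*(27/157)) = 3*((673/52)*(27/157)) = 3*(18171/8164) = 54513/8164 ≈ 6.6772)
1/c = 1/(54513/8164) = 8164/54513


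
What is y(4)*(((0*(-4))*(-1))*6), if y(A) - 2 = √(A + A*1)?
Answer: 0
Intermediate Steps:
y(A) = 2 + √2*√A (y(A) = 2 + √(A + A*1) = 2 + √(A + A) = 2 + √(2*A) = 2 + √2*√A)
y(4)*(((0*(-4))*(-1))*6) = (2 + √2*√4)*(((0*(-4))*(-1))*6) = (2 + √2*2)*((0*(-1))*6) = (2 + 2*√2)*(0*6) = (2 + 2*√2)*0 = 0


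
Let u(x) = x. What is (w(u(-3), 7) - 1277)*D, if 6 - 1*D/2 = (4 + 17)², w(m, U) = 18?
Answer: 1095330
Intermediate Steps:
D = -870 (D = 12 - 2*(4 + 17)² = 12 - 2*21² = 12 - 2*441 = 12 - 882 = -870)
(w(u(-3), 7) - 1277)*D = (18 - 1277)*(-870) = -1259*(-870) = 1095330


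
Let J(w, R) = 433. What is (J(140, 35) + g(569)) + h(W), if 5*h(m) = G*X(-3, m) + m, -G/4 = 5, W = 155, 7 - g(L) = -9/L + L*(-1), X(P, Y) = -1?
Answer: 594045/569 ≈ 1044.0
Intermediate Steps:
g(L) = 7 + L + 9/L (g(L) = 7 - (-9/L + L*(-1)) = 7 - (-9/L - L) = 7 - (-L - 9/L) = 7 + (L + 9/L) = 7 + L + 9/L)
G = -20 (G = -4*5 = -20)
h(m) = 4 + m/5 (h(m) = (-20*(-1) + m)/5 = (20 + m)/5 = 4 + m/5)
(J(140, 35) + g(569)) + h(W) = (433 + (7 + 569 + 9/569)) + (4 + (⅕)*155) = (433 + (7 + 569 + 9*(1/569))) + (4 + 31) = (433 + (7 + 569 + 9/569)) + 35 = (433 + 327753/569) + 35 = 574130/569 + 35 = 594045/569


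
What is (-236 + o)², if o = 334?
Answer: 9604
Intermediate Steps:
(-236 + o)² = (-236 + 334)² = 98² = 9604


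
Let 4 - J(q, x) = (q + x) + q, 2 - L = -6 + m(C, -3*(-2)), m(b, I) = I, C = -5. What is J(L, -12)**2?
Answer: 144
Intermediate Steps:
L = 2 (L = 2 - (-6 - 3*(-2)) = 2 - (-6 + 6) = 2 - 1*0 = 2 + 0 = 2)
J(q, x) = 4 - x - 2*q (J(q, x) = 4 - ((q + x) + q) = 4 - (x + 2*q) = 4 + (-x - 2*q) = 4 - x - 2*q)
J(L, -12)**2 = (4 - 1*(-12) - 2*2)**2 = (4 + 12 - 4)**2 = 12**2 = 144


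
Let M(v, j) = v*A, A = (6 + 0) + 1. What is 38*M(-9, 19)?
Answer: -2394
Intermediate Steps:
A = 7 (A = 6 + 1 = 7)
M(v, j) = 7*v (M(v, j) = v*7 = 7*v)
38*M(-9, 19) = 38*(7*(-9)) = 38*(-63) = -2394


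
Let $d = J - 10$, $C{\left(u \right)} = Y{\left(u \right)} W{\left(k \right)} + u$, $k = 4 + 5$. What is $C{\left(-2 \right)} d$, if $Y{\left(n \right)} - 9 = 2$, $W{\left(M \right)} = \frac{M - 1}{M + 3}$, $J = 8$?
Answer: $- \frac{32}{3} \approx -10.667$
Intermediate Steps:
$k = 9$
$W{\left(M \right)} = \frac{-1 + M}{3 + M}$
$Y{\left(n \right)} = 11$ ($Y{\left(n \right)} = 9 + 2 = 11$)
$C{\left(u \right)} = \frac{22}{3} + u$ ($C{\left(u \right)} = 11 \frac{-1 + 9}{3 + 9} + u = 11 \cdot \frac{1}{12} \cdot 8 + u = 11 \cdot \frac{2}{3} + u = \frac{22}{3} + u$)
$d = -2$ ($d = 8 - 10 = -2$)
$C{\left(-2 \right)} d = \left(\frac{22}{3} - 2\right) \left(-2\right) = \frac{16}{3} \left(-2\right) = - \frac{32}{3}$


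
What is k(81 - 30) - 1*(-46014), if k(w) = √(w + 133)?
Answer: 46014 + 2*√46 ≈ 46028.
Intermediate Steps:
k(w) = √(133 + w)
k(81 - 30) - 1*(-46014) = √(133 + (81 - 30)) - 1*(-46014) = √(133 + 51) + 46014 = √184 + 46014 = 2*√46 + 46014 = 46014 + 2*√46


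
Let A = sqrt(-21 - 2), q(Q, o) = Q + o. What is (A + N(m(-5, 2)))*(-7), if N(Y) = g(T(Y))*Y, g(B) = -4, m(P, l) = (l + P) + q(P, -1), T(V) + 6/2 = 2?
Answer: -252 - 7*I*sqrt(23) ≈ -252.0 - 33.571*I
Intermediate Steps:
T(V) = -1 (T(V) = -3 + 2 = -1)
m(P, l) = -1 + l + 2*P (m(P, l) = (l + P) + (P - 1) = (P + l) + (-1 + P) = -1 + l + 2*P)
N(Y) = -4*Y
A = I*sqrt(23) (A = sqrt(-23) = I*sqrt(23) ≈ 4.7958*I)
(A + N(m(-5, 2)))*(-7) = (I*sqrt(23) - 4*(-1 + 2 + 2*(-5)))*(-7) = (I*sqrt(23) - 4*(-1 + 2 - 10))*(-7) = (I*sqrt(23) - 4*(-9))*(-7) = (I*sqrt(23) + 36)*(-7) = (36 + I*sqrt(23))*(-7) = -252 - 7*I*sqrt(23)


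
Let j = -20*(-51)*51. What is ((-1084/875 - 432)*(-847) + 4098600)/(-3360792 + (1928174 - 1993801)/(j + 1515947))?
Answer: -11989452448556/9023306533375 ≈ -1.3287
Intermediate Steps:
j = 52020 (j = 1020*51 = 52020)
((-1084/875 - 432)*(-847) + 4098600)/(-3360792 + (1928174 - 1993801)/(j + 1515947)) = ((-1084/875 - 432)*(-847) + 4098600)/(-3360792 + (1928174 - 1993801)/(52020 + 1515947)) = ((-1084*1/875 - 432)*(-847) + 4098600)/(-3360792 - 65627/1567967) = ((-1084/875 - 432)*(-847) + 4098600)/(-3360792 - 65627*1/1567967) = (-379084/875*(-847) + 4098600)/(-3360792 - 899/21479) = (45869164/125 + 4098600)/(-72186452267/21479) = (558194164/125)*(-21479/72186452267) = -11989452448556/9023306533375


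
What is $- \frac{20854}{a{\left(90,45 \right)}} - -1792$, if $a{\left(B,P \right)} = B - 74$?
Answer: $\frac{3909}{8} \approx 488.63$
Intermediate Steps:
$a{\left(B,P \right)} = -74 + B$ ($a{\left(B,P \right)} = B - 74 = -74 + B$)
$- \frac{20854}{a{\left(90,45 \right)}} - -1792 = - \frac{20854}{-74 + 90} - -1792 = - \frac{20854}{16} + 1792 = \left(-20854\right) \frac{1}{16} + 1792 = - \frac{10427}{8} + 1792 = \frac{3909}{8}$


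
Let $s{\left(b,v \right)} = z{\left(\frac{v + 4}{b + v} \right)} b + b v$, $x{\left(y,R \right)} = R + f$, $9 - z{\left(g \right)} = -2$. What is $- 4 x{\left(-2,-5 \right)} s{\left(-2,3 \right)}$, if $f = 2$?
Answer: $-336$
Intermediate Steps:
$z{\left(g \right)} = 11$ ($z{\left(g \right)} = 9 - -2 = 9 + 2 = 11$)
$x{\left(y,R \right)} = 2 + R$ ($x{\left(y,R \right)} = R + 2 = 2 + R$)
$s{\left(b,v \right)} = 11 b + b v$
$- 4 x{\left(-2,-5 \right)} s{\left(-2,3 \right)} = - 4 \left(2 - 5\right) \left(- 2 \left(11 + 3\right)\right) = \left(-4\right) \left(-3\right) \left(\left(-2\right) 14\right) = 12 \left(-28\right) = -336$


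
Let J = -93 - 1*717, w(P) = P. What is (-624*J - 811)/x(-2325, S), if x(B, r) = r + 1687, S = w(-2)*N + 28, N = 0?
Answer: 504629/1715 ≈ 294.24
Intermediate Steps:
S = 28 (S = -2*0 + 28 = 0 + 28 = 28)
J = -810 (J = -93 - 717 = -810)
x(B, r) = 1687 + r
(-624*J - 811)/x(-2325, S) = (-624*(-810) - 811)/(1687 + 28) = (505440 - 811)/1715 = 504629*(1/1715) = 504629/1715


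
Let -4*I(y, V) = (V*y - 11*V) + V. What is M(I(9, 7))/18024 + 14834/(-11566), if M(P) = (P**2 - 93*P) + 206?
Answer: -711552975/555908224 ≈ -1.2800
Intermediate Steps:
I(y, V) = 5*V/2 - V*y/4 (I(y, V) = -((V*y - 11*V) + V)/4 = -((-11*V + V*y) + V)/4 = -(-10*V + V*y)/4 = 5*V/2 - V*y/4)
M(P) = 206 + P**2 - 93*P
M(I(9, 7))/18024 + 14834/(-11566) = (206 + ((1/4)*7*(10 - 1*9))**2 - 93*7*(10 - 1*9)/4)/18024 + 14834/(-11566) = (206 + ((1/4)*7*(10 - 9))**2 - 93*7*(10 - 9)/4)*(1/18024) + 14834*(-1/11566) = (206 + ((1/4)*7*1)**2 - 93*7/4)*(1/18024) - 7417/5783 = (206 + (7/4)**2 - 93*7/4)*(1/18024) - 7417/5783 = (206 + 49/16 - 651/4)*(1/18024) - 7417/5783 = (741/16)*(1/18024) - 7417/5783 = 247/96128 - 7417/5783 = -711552975/555908224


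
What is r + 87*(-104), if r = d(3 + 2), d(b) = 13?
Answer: -9035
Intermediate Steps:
r = 13
r + 87*(-104) = 13 + 87*(-104) = 13 - 9048 = -9035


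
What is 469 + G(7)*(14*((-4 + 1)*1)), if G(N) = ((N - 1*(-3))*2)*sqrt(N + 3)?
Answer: 469 - 840*sqrt(10) ≈ -2187.3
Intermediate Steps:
G(N) = sqrt(3 + N)*(6 + 2*N) (G(N) = ((N + 3)*2)*sqrt(3 + N) = ((3 + N)*2)*sqrt(3 + N) = (6 + 2*N)*sqrt(3 + N) = sqrt(3 + N)*(6 + 2*N))
469 + G(7)*(14*((-4 + 1)*1)) = 469 + (2*(3 + 7)**(3/2))*(14*((-4 + 1)*1)) = 469 + (2*10**(3/2))*(14*(-3*1)) = 469 + (2*(10*sqrt(10)))*(14*(-3)) = 469 + (20*sqrt(10))*(-42) = 469 - 840*sqrt(10)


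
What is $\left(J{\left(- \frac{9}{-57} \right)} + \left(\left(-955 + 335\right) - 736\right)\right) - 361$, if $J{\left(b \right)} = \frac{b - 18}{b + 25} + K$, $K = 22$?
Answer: $- \frac{810549}{478} \approx -1695.7$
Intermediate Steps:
$J{\left(b \right)} = 22 + \frac{-18 + b}{25 + b}$ ($J{\left(b \right)} = \frac{b - 18}{b + 25} + 22 = \frac{-18 + b}{25 + b} + 22 = 22 + \frac{-18 + b}{25 + b}$)
$\left(J{\left(- \frac{9}{-57} \right)} + \left(\left(-955 + 335\right) - 736\right)\right) - 361 = \left(\frac{532 + 23 \left(- \frac{9}{-57}\right)}{25 - \frac{9}{-57}} + \left(\left(-955 + 335\right) - 736\right)\right) - 361 = \left(\frac{532 + 23 \left(\left(-9\right) \left(- \frac{1}{57}\right)\right)}{25 - - \frac{3}{19}} - 1356\right) - 361 = \left(\frac{532 + 23 \cdot \frac{3}{19}}{25 + \frac{3}{19}} - 1356\right) - 361 = \left(\frac{532 + \frac{69}{19}}{\frac{478}{19}} - 1356\right) - 361 = \left(\frac{19}{478} \cdot \frac{10177}{19} - 1356\right) - 361 = \left(\frac{10177}{478} - 1356\right) - 361 = - \frac{637991}{478} - 361 = - \frac{810549}{478}$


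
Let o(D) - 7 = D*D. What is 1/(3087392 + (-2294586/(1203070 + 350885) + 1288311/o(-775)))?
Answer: 311118366520/960544563772096391 ≈ 3.2390e-7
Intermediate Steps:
o(D) = 7 + D² (o(D) = 7 + D*D = 7 + D²)
1/(3087392 + (-2294586/(1203070 + 350885) + 1288311/o(-775))) = 1/(3087392 + (-2294586/(1203070 + 350885) + 1288311/(7 + (-775)²))) = 1/(3087392 + (-2294586/1553955 + 1288311/(7 + 600625))) = 1/(3087392 + (-2294586*1/1553955 + 1288311/600632)) = 1/(3087392 + (-764862/517985 + 1288311*(1/600632))) = 1/(3087392 + (-764862/517985 + 1288311/600632)) = 1/(3087392 + 207925180551/311118366520) = 1/(960544563772096391/311118366520) = 311118366520/960544563772096391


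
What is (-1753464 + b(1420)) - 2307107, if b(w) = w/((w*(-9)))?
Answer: -36545140/9 ≈ -4.0606e+6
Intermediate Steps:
b(w) = -1/9 (b(w) = w/((-9*w)) = w*(-1/(9*w)) = -1/9)
(-1753464 + b(1420)) - 2307107 = (-1753464 - 1/9) - 2307107 = -15781177/9 - 2307107 = -36545140/9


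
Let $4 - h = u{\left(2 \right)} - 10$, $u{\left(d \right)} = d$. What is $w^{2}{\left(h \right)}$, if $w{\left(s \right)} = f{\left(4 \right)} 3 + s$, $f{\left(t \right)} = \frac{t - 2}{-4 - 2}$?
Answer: $121$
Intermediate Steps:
$f{\left(t \right)} = \frac{1}{3} - \frac{t}{6}$ ($f{\left(t \right)} = \frac{-2 + t}{-6} = \left(-2 + t\right) \left(- \frac{1}{6}\right) = \frac{1}{3} - \frac{t}{6}$)
$h = 12$ ($h = 4 - \left(2 - 10\right) = 4 - -8 = 4 + 8 = 12$)
$w{\left(s \right)} = -1 + s$ ($w{\left(s \right)} = \left(\frac{1}{3} - \frac{2}{3}\right) 3 + s = \left(- \frac{1}{3}\right) 3 + s = -1 + s$)
$w^{2}{\left(h \right)} = \left(-1 + 12\right)^{2} = 11^{2} = 121$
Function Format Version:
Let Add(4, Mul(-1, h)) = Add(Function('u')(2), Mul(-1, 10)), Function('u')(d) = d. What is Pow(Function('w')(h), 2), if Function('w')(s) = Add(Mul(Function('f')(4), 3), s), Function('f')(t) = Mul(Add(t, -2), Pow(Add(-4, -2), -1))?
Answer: 121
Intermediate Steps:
Function('f')(t) = Add(Rational(1, 3), Mul(Rational(-1, 6), t)) (Function('f')(t) = Mul(Add(-2, t), Pow(-6, -1)) = Mul(Add(-2, t), Rational(-1, 6)) = Add(Rational(1, 3), Mul(Rational(-1, 6), t)))
h = 12 (h = Add(4, Mul(-1, Add(2, Mul(-1, 10)))) = Add(4, Mul(-1, Add(2, -10))) = Add(4, Mul(-1, -8)) = Add(4, 8) = 12)
Function('w')(s) = Add(-1, s) (Function('w')(s) = Add(Mul(Add(Rational(1, 3), Mul(Rational(-1, 6), 4)), 3), s) = Add(Mul(Add(Rational(1, 3), Rational(-2, 3)), 3), s) = Add(Mul(Rational(-1, 3), 3), s) = Add(-1, s))
Pow(Function('w')(h), 2) = Pow(Add(-1, 12), 2) = Pow(11, 2) = 121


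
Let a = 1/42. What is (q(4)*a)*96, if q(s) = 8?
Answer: 128/7 ≈ 18.286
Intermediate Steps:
a = 1/42 ≈ 0.023810
(q(4)*a)*96 = (8*(1/42))*96 = (4/21)*96 = 128/7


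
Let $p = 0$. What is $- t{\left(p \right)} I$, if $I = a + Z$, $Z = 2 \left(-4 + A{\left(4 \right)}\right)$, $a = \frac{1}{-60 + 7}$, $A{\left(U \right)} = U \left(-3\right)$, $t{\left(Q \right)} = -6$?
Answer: $- \frac{10182}{53} \approx -192.11$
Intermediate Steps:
$A{\left(U \right)} = - 3 U$
$a = - \frac{1}{53}$ ($a = \frac{1}{-53} = - \frac{1}{53} \approx -0.018868$)
$Z = -32$ ($Z = 2 \left(-4 - 12\right) = 2 \left(-16\right) = -32$)
$I = - \frac{1697}{53}$ ($I = - \frac{1}{53} - 32 = - \frac{1697}{53} \approx -32.019$)
$- t{\left(p \right)} I = \left(-1\right) \left(-6\right) \left(- \frac{1697}{53}\right) = 6 \left(- \frac{1697}{53}\right) = - \frac{10182}{53}$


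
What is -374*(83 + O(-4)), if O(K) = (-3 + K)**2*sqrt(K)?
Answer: -31042 - 36652*I ≈ -31042.0 - 36652.0*I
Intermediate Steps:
O(K) = sqrt(K)*(-3 + K)**2
-374*(83 + O(-4)) = -374*(83 + sqrt(-4)*(-3 - 4)**2) = -374*(83 + (2*I)*(-7)**2) = -374*(83 + (2*I)*49) = -374*(83 + 98*I) = -31042 - 36652*I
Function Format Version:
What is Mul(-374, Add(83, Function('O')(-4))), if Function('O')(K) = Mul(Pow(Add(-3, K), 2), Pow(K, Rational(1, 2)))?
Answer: Add(-31042, Mul(-36652, I)) ≈ Add(-31042., Mul(-36652., I))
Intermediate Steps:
Function('O')(K) = Mul(Pow(K, Rational(1, 2)), Pow(Add(-3, K), 2))
Mul(-374, Add(83, Function('O')(-4))) = Mul(-374, Add(83, Mul(Pow(-4, Rational(1, 2)), Pow(Add(-3, -4), 2)))) = Mul(-374, Add(83, Mul(Mul(2, I), Pow(-7, 2)))) = Mul(-374, Add(83, Mul(Mul(2, I), 49))) = Mul(-374, Add(83, Mul(98, I))) = Add(-31042, Mul(-36652, I))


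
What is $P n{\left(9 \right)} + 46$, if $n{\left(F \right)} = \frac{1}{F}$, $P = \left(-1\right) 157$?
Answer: $\frac{257}{9} \approx 28.556$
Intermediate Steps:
$P = -157$
$P n{\left(9 \right)} + 46 = - \frac{157}{9} + 46 = \frac{257}{9}$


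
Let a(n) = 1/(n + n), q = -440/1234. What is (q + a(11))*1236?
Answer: -2609814/6787 ≈ -384.53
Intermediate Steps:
q = -220/617 (q = -440*1/1234 = -220/617 ≈ -0.35656)
a(n) = 1/(2*n)
(q + a(11))*1236 = (-220/617 + (½)/11)*1236 = (-220/617 + (½)*(1/11))*1236 = (-220/617 + 1/22)*1236 = -4223/13574*1236 = -2609814/6787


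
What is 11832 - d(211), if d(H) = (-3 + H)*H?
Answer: -32056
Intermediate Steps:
d(H) = H*(-3 + H)
11832 - d(211) = 11832 - 211*(-3 + 211) = 11832 - 211*208 = 11832 - 1*43888 = 11832 - 43888 = -32056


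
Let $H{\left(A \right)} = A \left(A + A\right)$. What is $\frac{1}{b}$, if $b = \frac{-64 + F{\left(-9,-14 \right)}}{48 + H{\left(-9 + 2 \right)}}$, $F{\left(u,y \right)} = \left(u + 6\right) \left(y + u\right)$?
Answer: $\frac{146}{5} \approx 29.2$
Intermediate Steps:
$H{\left(A \right)} = 2 A^{2}$ ($H{\left(A \right)} = A 2 A = 2 A^{2}$)
$F{\left(u,y \right)} = \left(6 + u\right) \left(u + y\right)$
$b = \frac{5}{146}$ ($b = \frac{-64 + \left(\left(-9\right)^{2} + 6 \left(-9\right) + 6 \left(-14\right) - -126\right)}{48 + 2 \left(-9 + 2\right)^{2}} = \frac{-64 + \left(81 - 54 - 84 + 126\right)}{48 + 2 \left(-7\right)^{2}} = \frac{-64 + 69}{48 + 2 \cdot 49} = \frac{5}{48 + 98} = \frac{5}{146} \approx 0.034247$)
$\frac{1}{b} = \frac{1}{\frac{5}{146}} = \frac{146}{5}$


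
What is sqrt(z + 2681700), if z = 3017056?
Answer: 2*sqrt(1424689) ≈ 2387.2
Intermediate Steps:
sqrt(z + 2681700) = sqrt(3017056 + 2681700) = sqrt(5698756) = 2*sqrt(1424689)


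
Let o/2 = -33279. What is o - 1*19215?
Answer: -85773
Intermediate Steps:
o = -66558 (o = 2*(-33279) = -66558)
o - 1*19215 = -66558 - 1*19215 = -66558 - 19215 = -85773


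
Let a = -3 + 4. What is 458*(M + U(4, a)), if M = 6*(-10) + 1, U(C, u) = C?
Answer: -25190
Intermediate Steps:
a = 1
M = -59 (M = -60 + 1 = -59)
458*(M + U(4, a)) = 458*(-59 + 4) = 458*(-55) = -25190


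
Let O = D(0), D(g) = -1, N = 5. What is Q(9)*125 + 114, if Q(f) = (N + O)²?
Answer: 2114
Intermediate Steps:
O = -1
Q(f) = 16 (Q(f) = (5 - 1)² = 4² = 16)
Q(9)*125 + 114 = 16*125 + 114 = 2000 + 114 = 2114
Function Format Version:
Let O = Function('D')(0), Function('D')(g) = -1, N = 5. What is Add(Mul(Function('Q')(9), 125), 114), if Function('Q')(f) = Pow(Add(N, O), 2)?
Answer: 2114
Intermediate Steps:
O = -1
Function('Q')(f) = 16 (Function('Q')(f) = Pow(Add(5, -1), 2) = Pow(4, 2) = 16)
Add(Mul(Function('Q')(9), 125), 114) = Add(Mul(16, 125), 114) = Add(2000, 114) = 2114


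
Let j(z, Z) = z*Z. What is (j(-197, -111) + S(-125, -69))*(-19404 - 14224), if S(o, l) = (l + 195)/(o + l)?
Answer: -71326198608/97 ≈ -7.3532e+8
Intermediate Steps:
S(o, l) = (195 + l)/(l + o)
j(z, Z) = Z*z
(j(-197, -111) + S(-125, -69))*(-19404 - 14224) = (-111*(-197) + (195 - 69)/(-69 - 125))*(-19404 - 14224) = (21867 + 126/(-194))*(-33628) = (21867 - 1/194*126)*(-33628) = (21867 - 63/97)*(-33628) = (2121036/97)*(-33628) = -71326198608/97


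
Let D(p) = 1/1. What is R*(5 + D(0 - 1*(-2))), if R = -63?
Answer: -378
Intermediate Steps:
D(p) = 1
R*(5 + D(0 - 1*(-2))) = -63*(5 + 1) = -63*6 = -378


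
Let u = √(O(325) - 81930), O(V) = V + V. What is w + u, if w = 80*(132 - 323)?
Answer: -15280 + 8*I*√1270 ≈ -15280.0 + 285.1*I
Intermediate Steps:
O(V) = 2*V
u = 8*I*√1270 (u = √(2*325 - 81930) = √(650 - 81930) = √(-81280) = 8*I*√1270 ≈ 285.1*I)
w = -15280 (w = 80*(-191) = -15280)
w + u = -15280 + 8*I*√1270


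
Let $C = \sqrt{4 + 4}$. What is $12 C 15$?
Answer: $360 \sqrt{2} \approx 509.12$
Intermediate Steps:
$C = 2 \sqrt{2}$ ($C = \sqrt{8} = 2 \sqrt{2} \approx 2.8284$)
$12 C 15 = 12 \cdot 2 \sqrt{2} \cdot 15 = 24 \sqrt{2} \cdot 15 = 360 \sqrt{2}$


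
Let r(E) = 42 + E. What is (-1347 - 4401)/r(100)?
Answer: -2874/71 ≈ -40.479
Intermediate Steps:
(-1347 - 4401)/r(100) = (-1347 - 4401)/(42 + 100) = -5748/142 = -5748*1/142 = -2874/71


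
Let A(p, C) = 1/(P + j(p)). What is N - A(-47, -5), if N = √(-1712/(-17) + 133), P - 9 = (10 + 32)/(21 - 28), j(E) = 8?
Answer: -1/11 + √67541/17 ≈ 15.197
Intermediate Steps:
P = 3 (P = 9 + (10 + 32)/(21 - 28) = 9 + 42/(-7) = 9 + 42*(-⅐) = 9 - 6 = 3)
N = √67541/17 (N = √(-1712*(-1/17) + 133) = √(1712/17 + 133) = √(3973/17) = √67541/17 ≈ 15.287)
A(p, C) = 1/11 (A(p, C) = 1/(3 + 8) = 1/11)
N - A(-47, -5) = √67541/17 - 1*1/11 = √67541/17 - 1/11 = -1/11 + √67541/17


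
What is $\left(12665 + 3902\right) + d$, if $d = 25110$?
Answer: $41677$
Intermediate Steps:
$\left(12665 + 3902\right) + d = \left(12665 + 3902\right) + 25110 = 16567 + 25110 = 41677$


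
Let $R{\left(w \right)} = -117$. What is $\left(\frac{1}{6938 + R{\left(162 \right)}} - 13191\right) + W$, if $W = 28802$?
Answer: $\frac{106482632}{6821} \approx 15611.0$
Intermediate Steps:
$\left(\frac{1}{6938 + R{\left(162 \right)}} - 13191\right) + W = \left(\frac{1}{6938 - 117} - 13191\right) + 28802 = \left(\frac{1}{6821} - 13191\right) + 28802 = - \frac{89975810}{6821} + 28802 = \frac{106482632}{6821}$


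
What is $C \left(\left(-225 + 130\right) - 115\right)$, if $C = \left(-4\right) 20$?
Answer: $16800$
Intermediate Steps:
$C = -80$
$C \left(\left(-225 + 130\right) - 115\right) = - 80 \left(\left(-225 + 130\right) - 115\right) = - 80 \left(-95 - 115\right) = \left(-80\right) \left(-210\right) = 16800$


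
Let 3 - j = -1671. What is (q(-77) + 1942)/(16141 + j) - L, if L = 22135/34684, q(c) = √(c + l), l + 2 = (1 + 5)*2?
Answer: -326978697/617895460 + I*√67/17815 ≈ -0.52918 + 0.00045946*I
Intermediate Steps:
j = 1674 (j = 3 - 1*(-1671) = 3 + 1671 = 1674)
l = 10 (l = -2 + (1 + 5)*2 = -2 + 6*2 = -2 + 12 = 10)
q(c) = √(10 + c) (q(c) = √(c + 10) = √(10 + c))
L = 22135/34684 (L = 22135*(1/34684) = 22135/34684 ≈ 0.63819)
(q(-77) + 1942)/(16141 + j) - L = (√(10 - 77) + 1942)/(16141 + 1674) - 1*22135/34684 = (√(-67) + 1942)/17815 - 22135/34684 = (I*√67 + 1942)*(1/17815) - 22135/34684 = (1942 + I*√67)*(1/17815) - 22135/34684 = (1942/17815 + I*√67/17815) - 22135/34684 = -326978697/617895460 + I*√67/17815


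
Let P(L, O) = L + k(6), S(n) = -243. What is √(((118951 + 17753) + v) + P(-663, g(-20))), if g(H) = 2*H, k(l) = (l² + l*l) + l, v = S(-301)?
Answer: 26*√201 ≈ 368.61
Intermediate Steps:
v = -243
k(l) = l + 2*l² (k(l) = (l² + l²) + l = 2*l² + l = l + 2*l²)
P(L, O) = 78 + L (P(L, O) = L + 6*(1 + 2*6) = L + 6*(1 + 12) = L + 6*13 = L + 78 = 78 + L)
√(((118951 + 17753) + v) + P(-663, g(-20))) = √(((118951 + 17753) - 243) + (78 - 663)) = √((136704 - 243) - 585) = √(136461 - 585) = √135876 = 26*√201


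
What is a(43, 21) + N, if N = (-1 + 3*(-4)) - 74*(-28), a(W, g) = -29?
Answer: 2030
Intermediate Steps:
N = 2059 (N = (-1 - 12) + 2072 = -13 + 2072 = 2059)
a(43, 21) + N = -29 + 2059 = 2030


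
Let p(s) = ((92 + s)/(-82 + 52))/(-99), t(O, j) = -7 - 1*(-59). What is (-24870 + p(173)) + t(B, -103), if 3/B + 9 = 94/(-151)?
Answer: -14741839/594 ≈ -24818.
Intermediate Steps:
B = -453/1453 (B = 3/(-9 + 94/(-151)) = 3/(-9 + 94*(-1/151)) = 3/(-9 - 94/151) = 3/(-1453/151) = 3*(-151/1453) = -453/1453 ≈ -0.31177)
t(O, j) = 52 (t(O, j) = -7 + 59 = 52)
p(s) = 46/1485 + s/2970 (p(s) = ((92 + s)/(-30))*(-1/99) = ((92 + s)*(-1/30))*(-1/99) = (-46/15 - s/30)*(-1/99) = 46/1485 + s/2970)
(-24870 + p(173)) + t(B, -103) = (-24870 + (46/1485 + (1/2970)*173)) + 52 = (-24870 + (46/1485 + 173/2970)) + 52 = (-24870 + 53/594) + 52 = -14772727/594 + 52 = -14741839/594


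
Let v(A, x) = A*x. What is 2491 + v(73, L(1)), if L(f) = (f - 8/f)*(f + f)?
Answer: 1469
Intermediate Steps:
L(f) = 2*f*(f - 8/f) (L(f) = (f - 8/f)*(2*f) = 2*f*(f - 8/f))
2491 + v(73, L(1)) = 2491 + 73*(-16 + 2*1**2) = 2491 + 73*(-16 + 2*1) = 2491 + 73*(-16 + 2) = 2491 + 73*(-14) = 2491 - 1022 = 1469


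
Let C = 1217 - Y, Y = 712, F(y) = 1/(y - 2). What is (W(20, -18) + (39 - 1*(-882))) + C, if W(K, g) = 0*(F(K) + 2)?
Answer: 1426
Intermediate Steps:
F(y) = 1/(-2 + y)
W(K, g) = 0 (W(K, g) = 0*(1/(-2 + K) + 2) = 0*(2 + 1/(-2 + K)) = 0)
C = 505 (C = 1217 - 1*712 = 1217 - 712 = 505)
(W(20, -18) + (39 - 1*(-882))) + C = (0 + (39 - 1*(-882))) + 505 = (0 + (39 + 882)) + 505 = (0 + 921) + 505 = 921 + 505 = 1426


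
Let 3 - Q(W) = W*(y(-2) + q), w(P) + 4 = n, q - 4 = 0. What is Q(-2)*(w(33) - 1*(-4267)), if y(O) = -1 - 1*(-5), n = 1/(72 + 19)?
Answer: 7370746/91 ≈ 80997.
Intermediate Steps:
q = 4 (q = 4 + 0 = 4)
n = 1/91 ≈ 0.010989
w(P) = -363/91 (w(P) = -4 + 1/91 = -363/91)
y(O) = 4 (y(O) = -1 + 5 = 4)
Q(W) = 3 - 8*W (Q(W) = 3 - W*(4 + 4) = 3 - W*8 = 3 - 8*W)
Q(-2)*(w(33) - 1*(-4267)) = (3 - 8*(-2))*(-363/91 - 1*(-4267)) = (3 + 16)*(-363/91 + 4267) = 19*(387934/91) = 7370746/91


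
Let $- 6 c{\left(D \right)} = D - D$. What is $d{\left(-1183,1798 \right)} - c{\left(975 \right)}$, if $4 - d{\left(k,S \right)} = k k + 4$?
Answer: $-1399489$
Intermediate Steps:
$c{\left(D \right)} = 0$ ($c{\left(D \right)} = - \frac{D - D}{6} = \left(- \frac{1}{6}\right) 0 = 0$)
$d{\left(k,S \right)} = - k^{2}$ ($d{\left(k,S \right)} = 4 - \left(k k + 4\right) = 4 - \left(k^{2} + 4\right) = 4 - \left(4 + k^{2}\right) = - k^{2}$)
$d{\left(-1183,1798 \right)} - c{\left(975 \right)} = - \left(-1183\right)^{2} - 0 = \left(-1\right) 1399489 + 0 = -1399489 + 0 = -1399489$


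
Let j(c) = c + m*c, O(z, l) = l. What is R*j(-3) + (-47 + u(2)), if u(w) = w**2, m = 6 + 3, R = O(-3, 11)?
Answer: -373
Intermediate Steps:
R = 11
m = 9
j(c) = 10*c (j(c) = c + 9*c = 10*c)
R*j(-3) + (-47 + u(2)) = 11*(10*(-3)) + (-47 + 2**2) = 11*(-30) + (-47 + 4) = -330 - 43 = -373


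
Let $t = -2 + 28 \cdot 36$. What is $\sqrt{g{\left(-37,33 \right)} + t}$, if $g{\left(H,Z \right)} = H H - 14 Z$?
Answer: $\sqrt{1913} \approx 43.738$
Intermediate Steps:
$t = 1006$ ($t = -2 + 1008 = 1006$)
$g{\left(H,Z \right)} = H^{2} - 14 Z$
$\sqrt{g{\left(-37,33 \right)} + t} = \sqrt{\left(\left(-37\right)^{2} - 462\right) + 1006} = \sqrt{\left(1369 - 462\right) + 1006} = \sqrt{907 + 1006} = \sqrt{1913}$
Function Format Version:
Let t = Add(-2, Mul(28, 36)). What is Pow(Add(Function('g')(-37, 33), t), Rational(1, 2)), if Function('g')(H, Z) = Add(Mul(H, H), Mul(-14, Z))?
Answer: Pow(1913, Rational(1, 2)) ≈ 43.738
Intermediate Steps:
t = 1006 (t = Add(-2, 1008) = 1006)
Function('g')(H, Z) = Add(Pow(H, 2), Mul(-14, Z))
Pow(Add(Function('g')(-37, 33), t), Rational(1, 2)) = Pow(Add(Add(Pow(-37, 2), Mul(-14, 33)), 1006), Rational(1, 2)) = Pow(Add(Add(1369, -462), 1006), Rational(1, 2)) = Pow(Add(907, 1006), Rational(1, 2)) = Pow(1913, Rational(1, 2))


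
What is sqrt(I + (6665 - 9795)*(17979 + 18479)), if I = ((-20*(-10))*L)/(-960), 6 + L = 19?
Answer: 5*I*sqrt(657294006)/12 ≈ 10682.0*I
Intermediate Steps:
L = 13 (L = -6 + 19 = 13)
I = -65/24 (I = (-20*(-10)*13)/(-960) = (200*13)*(-1/960) = 2600*(-1/960) = -65/24 ≈ -2.7083)
sqrt(I + (6665 - 9795)*(17979 + 18479)) = sqrt(-65/24 + (6665 - 9795)*(17979 + 18479)) = sqrt(-65/24 - 3130*36458) = sqrt(-65/24 - 114113540) = sqrt(-2738725025/24) = 5*I*sqrt(657294006)/12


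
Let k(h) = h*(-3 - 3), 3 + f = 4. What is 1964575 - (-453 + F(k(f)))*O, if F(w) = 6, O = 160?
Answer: 2036095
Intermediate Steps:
f = 1 (f = -3 + 4 = 1)
k(h) = -6*h (k(h) = h*(-6) = -6*h)
1964575 - (-453 + F(k(f)))*O = 1964575 - (-453 + 6)*160 = 1964575 - (-447)*160 = 1964575 - 1*(-71520) = 1964575 + 71520 = 2036095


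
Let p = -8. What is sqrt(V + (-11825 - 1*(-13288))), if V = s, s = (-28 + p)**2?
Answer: sqrt(2759) ≈ 52.526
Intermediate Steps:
s = 1296 (s = (-28 - 8)**2 = (-36)**2 = 1296)
V = 1296
sqrt(V + (-11825 - 1*(-13288))) = sqrt(1296 + (-11825 - 1*(-13288))) = sqrt(1296 + (-11825 + 13288)) = sqrt(1296 + 1463) = sqrt(2759)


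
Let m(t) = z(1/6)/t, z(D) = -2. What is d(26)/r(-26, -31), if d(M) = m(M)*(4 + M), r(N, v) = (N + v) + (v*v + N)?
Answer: -15/5707 ≈ -0.0026284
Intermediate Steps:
m(t) = -2/t
r(N, v) = v + v² + 2*N (r(N, v) = (N + v) + (v² + N) = (N + v) + (N + v²) = v + v² + 2*N)
d(M) = -2*(4 + M)/M (d(M) = (-2/M)*(4 + M) = -2*(4 + M)/M)
d(26)/r(-26, -31) = (-2 - 8/26)/(-31 + (-31)² + 2*(-26)) = (-2 - 8*1/26)/(-31 + 961 - 52) = (-2 - 4/13)/878 = -30/13*1/878 = -15/5707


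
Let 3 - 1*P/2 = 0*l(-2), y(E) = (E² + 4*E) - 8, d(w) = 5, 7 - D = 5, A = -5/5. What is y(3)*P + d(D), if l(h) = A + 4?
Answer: 83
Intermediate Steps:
A = -1 (A = -5*⅕ = -1)
D = 2 (D = 7 - 1*5 = 7 - 5 = 2)
y(E) = -8 + E² + 4*E
l(h) = 3 (l(h) = -1 + 4 = 3)
P = 6 (P = 6 - 0*3 = 6 - 2*0 = 6 + 0 = 6)
y(3)*P + d(D) = (-8 + 3² + 4*3)*6 + 5 = (-8 + 9 + 12)*6 + 5 = 13*6 + 5 = 78 + 5 = 83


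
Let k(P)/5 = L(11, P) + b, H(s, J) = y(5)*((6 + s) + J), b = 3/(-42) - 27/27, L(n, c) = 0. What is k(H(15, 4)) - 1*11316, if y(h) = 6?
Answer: -158499/14 ≈ -11321.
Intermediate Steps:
b = -15/14 (b = 3*(-1/42) - 27*1/27 = -1/14 - 1 = -15/14 ≈ -1.0714)
H(s, J) = 36 + 6*J + 6*s (H(s, J) = 6*((6 + s) + J) = 6*(6 + J + s) = 36 + 6*J + 6*s)
k(P) = -75/14 (k(P) = 5*(0 - 15/14) = 5*(-15/14) = -75/14)
k(H(15, 4)) - 1*11316 = -75/14 - 1*11316 = -75/14 - 11316 = -158499/14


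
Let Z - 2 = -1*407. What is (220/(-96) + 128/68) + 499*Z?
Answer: -82454927/408 ≈ -2.0210e+5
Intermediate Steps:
Z = -405 (Z = 2 - 1*407 = 2 - 407 = -405)
(220/(-96) + 128/68) + 499*Z = (220/(-96) + 128/68) + 499*(-405) = (220*(-1/96) + 128*(1/68)) - 202095 = (-55/24 + 32/17) - 202095 = -167/408 - 202095 = -82454927/408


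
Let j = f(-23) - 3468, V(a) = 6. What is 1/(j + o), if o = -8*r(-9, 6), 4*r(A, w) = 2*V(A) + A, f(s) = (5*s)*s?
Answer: -1/829 ≈ -0.0012063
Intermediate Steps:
f(s) = 5*s**2
r(A, w) = 3 + A/4 (r(A, w) = (2*6 + A)/4 = (12 + A)/4 = 3 + A/4)
j = -823 (j = 5*(-23)**2 - 3468 = 5*529 - 3468 = 2645 - 3468 = -823)
o = -6 (o = -8*(3 + (1/4)*(-9)) = -8*(3 - 9/4) = -8*3/4 = -6)
1/(j + o) = 1/(-823 - 6) = 1/(-829) = -1/829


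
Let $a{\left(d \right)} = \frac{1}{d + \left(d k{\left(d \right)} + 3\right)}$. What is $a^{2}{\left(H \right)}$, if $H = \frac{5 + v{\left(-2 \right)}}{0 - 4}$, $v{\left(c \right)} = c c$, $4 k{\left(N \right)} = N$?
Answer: $\frac{4096}{16641} \approx 0.24614$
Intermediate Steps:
$k{\left(N \right)} = \frac{N}{4}$
$v{\left(c \right)} = c^{2}$
$H = - \frac{9}{4}$ ($H = \frac{5 + \left(-2\right)^{2}}{0 - 4} = \frac{5 + 4}{-4} = 9 \left(- \frac{1}{4}\right) = - \frac{9}{4} \approx -2.25$)
$a{\left(d \right)} = \frac{1}{3 + d + \frac{d^{2}}{4}}$ ($a{\left(d \right)} = \frac{1}{d + \left(d \frac{d}{4} + 3\right)} = \frac{1}{d + \left(\frac{d^{2}}{4} + 3\right)} = \frac{1}{d + \left(3 + \frac{d^{2}}{4}\right)} = \frac{1}{3 + d + \frac{d^{2}}{4}}$)
$a^{2}{\left(H \right)} = \left(\frac{4}{12 + \left(- \frac{9}{4}\right)^{2} + 4 \left(- \frac{9}{4}\right)}\right)^{2} = \left(\frac{4}{12 + \frac{81}{16} - 9}\right)^{2} = \left(\frac{4}{\frac{129}{16}}\right)^{2} = \left(4 \cdot \frac{16}{129}\right)^{2} = \left(\frac{64}{129}\right)^{2} = \frac{4096}{16641}$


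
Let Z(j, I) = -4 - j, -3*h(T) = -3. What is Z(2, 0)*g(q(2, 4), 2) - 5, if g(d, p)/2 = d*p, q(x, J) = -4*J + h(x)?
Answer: 355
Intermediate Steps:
h(T) = 1 (h(T) = -⅓*(-3) = 1)
q(x, J) = 1 - 4*J (q(x, J) = -4*J + 1 = 1 - 4*J)
g(d, p) = 2*d*p (g(d, p) = 2*(d*p) = 2*d*p)
Z(2, 0)*g(q(2, 4), 2) - 5 = (-4 - 1*2)*(2*(1 - 4*4)*2) - 5 = (-4 - 2)*(2*(1 - 16)*2) - 5 = -12*(-15)*2 - 5 = -6*(-60) - 5 = 360 - 5 = 355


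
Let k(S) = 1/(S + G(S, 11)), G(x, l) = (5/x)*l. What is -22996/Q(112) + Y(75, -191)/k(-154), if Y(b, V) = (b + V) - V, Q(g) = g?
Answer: -329899/28 ≈ -11782.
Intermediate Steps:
G(x, l) = 5*l/x
k(S) = 1/(S + 55/S) (k(S) = 1/(S + 5*11/S) = 1/(S + 55/S))
Y(b, V) = b (Y(b, V) = (V + b) - V = b)
-22996/Q(112) + Y(75, -191)/k(-154) = -22996/112 + 75/((-154/(55 + (-154)**2))) = -22996*1/112 + 75/((-154/(55 + 23716))) = -5749/28 + 75/((-154/23771)) = -5749/28 + 75/((-154*1/23771)) = -5749/28 + 75/(-14/2161) = -5749/28 + 75*(-2161/14) = -5749/28 - 162075/14 = -329899/28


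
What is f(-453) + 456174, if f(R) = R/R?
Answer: 456175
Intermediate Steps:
f(R) = 1
f(-453) + 456174 = 1 + 456174 = 456175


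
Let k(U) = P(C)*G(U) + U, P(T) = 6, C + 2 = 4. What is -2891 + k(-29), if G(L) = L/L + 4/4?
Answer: -2908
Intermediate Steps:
C = 2 (C = -2 + 4 = 2)
G(L) = 2 (G(L) = 1 + 4*(¼) = 1 + 1 = 2)
k(U) = 12 + U (k(U) = 6*2 + U = 12 + U)
-2891 + k(-29) = -2891 + (12 - 29) = -2891 - 17 = -2908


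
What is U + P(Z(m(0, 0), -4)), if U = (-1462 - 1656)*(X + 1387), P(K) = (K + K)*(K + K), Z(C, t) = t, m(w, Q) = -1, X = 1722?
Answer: -9693798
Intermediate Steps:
P(K) = 4*K² (P(K) = (2*K)*(2*K) = 4*K²)
U = -9693862 (U = (-1462 - 1656)*(1722 + 1387) = -3118*3109 = -9693862)
U + P(Z(m(0, 0), -4)) = -9693862 + 4*(-4)² = -9693862 + 4*16 = -9693862 + 64 = -9693798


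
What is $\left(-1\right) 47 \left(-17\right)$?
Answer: $799$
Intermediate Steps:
$\left(-1\right) 47 \left(-17\right) = \left(-47\right) \left(-17\right) = 799$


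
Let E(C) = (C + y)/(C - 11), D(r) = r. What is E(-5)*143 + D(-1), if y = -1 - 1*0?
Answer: 421/8 ≈ 52.625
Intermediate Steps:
y = -1 (y = -1 + 0 = -1)
E(C) = (-1 + C)/(-11 + C) (E(C) = (C - 1)/(C - 11) = (-1 + C)/(-11 + C))
E(-5)*143 + D(-1) = ((-1 - 5)/(-11 - 5))*143 - 1 = (-6/(-16))*143 - 1 = -1/16*(-6)*143 - 1 = (3/8)*143 - 1 = 429/8 - 1 = 421/8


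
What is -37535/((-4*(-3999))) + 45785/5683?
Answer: 519065455/90905268 ≈ 5.7100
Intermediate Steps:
-37535/((-4*(-3999))) + 45785/5683 = -37535/15996 + 45785*(1/5683) = -37535*1/15996 + 45785/5683 = -37535/15996 + 45785/5683 = 519065455/90905268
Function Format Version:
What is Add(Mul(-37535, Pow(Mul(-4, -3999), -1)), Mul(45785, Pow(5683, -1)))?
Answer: Rational(519065455, 90905268) ≈ 5.7100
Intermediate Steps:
Add(Mul(-37535, Pow(Mul(-4, -3999), -1)), Mul(45785, Pow(5683, -1))) = Add(Mul(-37535, Pow(15996, -1)), Mul(45785, Rational(1, 5683))) = Add(Mul(-37535, Rational(1, 15996)), Rational(45785, 5683)) = Add(Rational(-37535, 15996), Rational(45785, 5683)) = Rational(519065455, 90905268)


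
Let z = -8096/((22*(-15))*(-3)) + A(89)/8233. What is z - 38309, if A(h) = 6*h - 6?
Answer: -14195915849/370485 ≈ -38317.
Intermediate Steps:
A(h) = -6 + 6*h
z = -3005984/370485 (z = -8096/((22*(-15))*(-3)) + (-6 + 6*89)/8233 = -8096/((-330*(-3))) + (-6 + 534)*(1/8233) = -8096/990 + 528*(1/8233) = -8096*1/990 + 528/8233 = -368/45 + 528/8233 = -3005984/370485 ≈ -8.1136)
z - 38309 = -3005984/370485 - 38309 = -14195915849/370485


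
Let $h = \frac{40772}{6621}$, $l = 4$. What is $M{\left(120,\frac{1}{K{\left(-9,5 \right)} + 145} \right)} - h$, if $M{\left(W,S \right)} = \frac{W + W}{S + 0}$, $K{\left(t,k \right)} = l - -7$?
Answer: $\frac{247849468}{6621} \approx 37434.0$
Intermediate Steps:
$K{\left(t,k \right)} = 11$ ($K{\left(t,k \right)} = 4 - -7 = 4 + 7 = 11$)
$h = \frac{40772}{6621}$ ($h = 40772 \cdot \frac{1}{6621} = \frac{40772}{6621} \approx 6.158$)
$M{\left(W,S \right)} = \frac{2 W}{S}$
$M{\left(120,\frac{1}{K{\left(-9,5 \right)} + 145} \right)} - h = 2 \cdot 120 \frac{1}{\frac{1}{11 + 145}} - \frac{40772}{6621} = 2 \cdot 120 \frac{1}{\frac{1}{156}} - \frac{40772}{6621} = 2 \cdot 120 \cdot 156 - \frac{40772}{6621} = 37440 - \frac{40772}{6621} = \frac{247849468}{6621}$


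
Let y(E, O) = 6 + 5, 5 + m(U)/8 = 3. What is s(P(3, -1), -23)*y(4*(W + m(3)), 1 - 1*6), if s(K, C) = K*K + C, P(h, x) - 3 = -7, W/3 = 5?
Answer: -77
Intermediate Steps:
m(U) = -16 (m(U) = -40 + 8*3 = -40 + 24 = -16)
W = 15 (W = 3*5 = 15)
y(E, O) = 11
P(h, x) = -4 (P(h, x) = 3 - 7 = -4)
s(K, C) = C + K² (s(K, C) = K² + C = C + K²)
s(P(3, -1), -23)*y(4*(W + m(3)), 1 - 1*6) = (-23 + (-4)²)*11 = (-23 + 16)*11 = -7*11 = -77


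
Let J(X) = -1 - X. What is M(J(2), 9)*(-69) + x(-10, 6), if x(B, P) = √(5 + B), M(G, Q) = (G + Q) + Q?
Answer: -1035 + I*√5 ≈ -1035.0 + 2.2361*I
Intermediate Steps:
M(G, Q) = G + 2*Q
M(J(2), 9)*(-69) + x(-10, 6) = ((-1 - 1*2) + 2*9)*(-69) + √(5 - 10) = ((-1 - 2) + 18)*(-69) + √(-5) = (-3 + 18)*(-69) + I*√5 = 15*(-69) + I*√5 = -1035 + I*√5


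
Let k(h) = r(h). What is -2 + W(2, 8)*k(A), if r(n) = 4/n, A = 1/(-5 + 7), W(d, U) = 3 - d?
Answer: 6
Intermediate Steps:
A = 1/2 ≈ 0.50000
k(h) = 4/h
-2 + W(2, 8)*k(A) = -2 + (3 - 1*2)*(4/(1/2)) = -2 + (3 - 2)*(4*2) = -2 + 1*8 = -2 + 8 = 6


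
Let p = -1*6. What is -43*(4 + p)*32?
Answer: 2752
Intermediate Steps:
p = -6
-43*(4 + p)*32 = -43*(4 - 6)*32 = -(-86)*32 = -43*(-2)*32 = 86*32 = 2752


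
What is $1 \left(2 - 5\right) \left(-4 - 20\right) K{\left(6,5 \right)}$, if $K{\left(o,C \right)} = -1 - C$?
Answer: $-432$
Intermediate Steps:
$1 \left(2 - 5\right) \left(-4 - 20\right) K{\left(6,5 \right)} = 1 \left(2 - 5\right) \left(-4 - 20\right) \left(-1 - 5\right) = 1 \left(-3\right) \left(-4 - 20\right) \left(-1 - 5\right) = \left(-3\right) \left(-24\right) \left(-6\right) = 72 \left(-6\right) = -432$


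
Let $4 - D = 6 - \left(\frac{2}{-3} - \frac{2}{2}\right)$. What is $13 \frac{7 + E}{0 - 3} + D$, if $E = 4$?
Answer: $- \frac{154}{3} \approx -51.333$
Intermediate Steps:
$D = - \frac{11}{3}$ ($D = 4 - \left(6 - \left(\frac{2}{-3} - \frac{2}{2}\right)\right) = 4 - \left(6 - \left(2 \left(- \frac{1}{3}\right) - 1\right)\right) = 4 - \left(6 - \left(- \frac{2}{3} - 1\right)\right) = 4 - \left(6 - - \frac{5}{3}\right) = 4 - \left(6 + \frac{5}{3}\right) = 4 - \frac{23}{3} = - \frac{11}{3} \approx -3.6667$)
$13 \frac{7 + E}{0 - 3} + D = 13 \frac{7 + 4}{0 - 3} - \frac{11}{3} = 13 \frac{11}{-3} - \frac{11}{3} = 13 \cdot 11 \left(- \frac{1}{3}\right) - \frac{11}{3} = 13 \left(- \frac{11}{3}\right) - \frac{11}{3} = - \frac{143}{3} - \frac{11}{3} = - \frac{154}{3}$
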